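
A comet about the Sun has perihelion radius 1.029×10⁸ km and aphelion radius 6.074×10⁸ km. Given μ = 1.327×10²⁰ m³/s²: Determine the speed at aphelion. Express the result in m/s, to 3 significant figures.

Semi-major axis a = (r_p + r_a)/2 = 3.5515×10⁸ km = 3.552×10¹¹ m.
Vis-viva: v² = μ(2/r − 1/a) = 1.327×10²⁰ × (3.293×10⁻¹² − 2.816×10⁻¹²) = 6.330×10⁷ m²/s².
v = 7956 m/s.

v ≈ 7960 m/s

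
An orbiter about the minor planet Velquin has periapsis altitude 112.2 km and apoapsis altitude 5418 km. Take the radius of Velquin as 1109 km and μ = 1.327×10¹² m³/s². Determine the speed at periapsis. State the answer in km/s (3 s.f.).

r_p = 1109 + 112.2 = 1221.2 km = 1.2212×10⁶ m.
r_a = 1109 + 5418 = 6527.0 km = 6.5270×10⁶ m.
Semi-major axis a = (r_p + r_a)/2 = 3874.1 km = 3.874×10⁶ m.
Vis-viva: v² = μ(2/r − 1/a) = 1.327×10¹² × (1.638×10⁻⁶ − 2.581×10⁻⁷) = 1.831×10⁶ m²/s².
v = 1353 m/s = 1.353 km/s.

v ≈ 1.35 km/s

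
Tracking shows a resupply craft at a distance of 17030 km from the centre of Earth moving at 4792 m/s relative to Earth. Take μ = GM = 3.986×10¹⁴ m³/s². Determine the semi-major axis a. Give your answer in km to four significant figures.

a ≈ 16710 km

r = 1.703×10⁷ m.
Specific orbital energy ε = v²/2 − μ/r = (4792)²/2 − 3.986×10¹⁴/1.703×10⁷ = -1.192×10⁷ J/kg.
Since ε = −μ/(2a), a = −μ/(2ε) = 1.671×10⁷ m = 16714 km.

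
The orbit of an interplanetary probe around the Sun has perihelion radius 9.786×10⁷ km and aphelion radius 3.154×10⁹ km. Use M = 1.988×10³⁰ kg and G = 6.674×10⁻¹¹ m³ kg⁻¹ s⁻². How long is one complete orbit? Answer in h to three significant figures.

μ = GM = 6.674×10⁻¹¹ × 1.988×10³⁰ = 1.327×10²⁰ m³/s².
Semi-major axis a = (r_p + r_a)/2 = (9.7860×10⁷ + 3.1540×10⁹)/2 = 1.6259×10⁹ km = 1.626×10¹² m.
By Kepler's third law T = 2π√(a³/μ) = 2π × 1.800×10⁸ = 1.131×10⁹ s.
= 3.141×10⁵ h.

T ≈ 314000 h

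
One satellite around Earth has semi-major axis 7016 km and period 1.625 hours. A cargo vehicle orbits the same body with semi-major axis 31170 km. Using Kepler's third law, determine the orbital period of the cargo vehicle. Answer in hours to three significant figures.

T₂ ≈ 15.2 hours

Kepler's third law: T² ∝ a³, so T₂ = T₁ (a₂/a₁)^(3/2).
a₂/a₁ = 4.443, (a₂/a₁)^(3/2) = 9.364.
T₂ = 1.625 × 9.364 = 15.22 hours.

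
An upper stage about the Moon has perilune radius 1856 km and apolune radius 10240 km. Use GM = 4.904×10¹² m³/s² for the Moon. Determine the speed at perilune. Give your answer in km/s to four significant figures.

v ≈ 2.115 km/s

Semi-major axis a = (r_p + r_a)/2 = 6048.0 km = 6.048×10⁶ m.
Vis-viva: v² = μ(2/r − 1/a) = 4.904×10¹² × (1.078×10⁻⁶ − 1.653×10⁻⁷) = 4.474×10⁶ m²/s².
v = 2115 m/s = 2.115 km/s.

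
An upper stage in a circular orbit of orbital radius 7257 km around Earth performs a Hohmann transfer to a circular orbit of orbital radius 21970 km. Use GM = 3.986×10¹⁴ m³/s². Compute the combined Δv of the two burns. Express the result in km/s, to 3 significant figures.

Δv_total ≈ 2.93 km/s

r₁ = 7257 km = 7.257×10⁶ m.
r₂ = 21970 km = 2.197×10⁷ m.
Transfer ellipse a_t = (r₁ + r₂)/2 = 1.461×10⁷ m.
At r₁: circular v_c1 = √(μ/r₁) = 7411 m/s; transfer-perigee v_p = √[μ(2/r₁ − 1/a_t)] = 9087 m/s.
Δv₁ = v_p − v_c1 = 1676 m/s.
At r₂: circular v_c2 = √(μ/r₂) = 4259 m/s; transfer-apogee v_a = √[μ(2/r₂ − 1/a_t)] = 3002 m/s.
Δv₂ = v_c2 − v_a = 1258 m/s.
Total Δv = Δv₁ + Δv₂ = 2934 m/s = 2.934 km/s.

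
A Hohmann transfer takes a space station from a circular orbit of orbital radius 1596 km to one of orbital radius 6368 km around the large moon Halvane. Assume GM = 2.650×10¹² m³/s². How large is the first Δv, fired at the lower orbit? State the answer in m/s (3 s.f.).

Δv ≈ 341 m/s

r₁ = 1596 km = 1.596×10⁶ m.
r₂ = 6368 km = 6.368×10⁶ m.
Transfer ellipse a_t = (r₁ + r₂)/2 = 3.982×10⁶ m.
At r₁: circular v_c1 = √(μ/r₁) = 1289 m/s; transfer-periapsis v_p = √[μ(2/r₁ − 1/a_t)] = 1630 m/s.
Δv₁ = v_p − v_c1 = 340.9 m/s.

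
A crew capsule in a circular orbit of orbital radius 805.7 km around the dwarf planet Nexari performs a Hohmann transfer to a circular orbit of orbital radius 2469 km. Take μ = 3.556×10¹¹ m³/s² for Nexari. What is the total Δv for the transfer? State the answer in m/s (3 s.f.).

Δv_total ≈ 265 m/s

r₁ = 805.7 km = 8.057×10⁵ m.
r₂ = 2469 km = 2.469×10⁶ m.
Transfer ellipse a_t = (r₁ + r₂)/2 = 1.637×10⁶ m.
At r₁: circular v_c1 = √(μ/r₁) = 664.3 m/s; transfer-periapsis v_p = √[μ(2/r₁ − 1/a_t)] = 815.8 m/s.
Δv₁ = v_p − v_c1 = 151.5 m/s.
At r₂: circular v_c2 = √(μ/r₂) = 379.5 m/s; transfer-apoapsis v_a = √[μ(2/r₂ − 1/a_t)] = 266.2 m/s.
Δv₂ = v_c2 − v_a = 113.3 m/s.
Total Δv = Δv₁ + Δv₂ = 264.7 m/s.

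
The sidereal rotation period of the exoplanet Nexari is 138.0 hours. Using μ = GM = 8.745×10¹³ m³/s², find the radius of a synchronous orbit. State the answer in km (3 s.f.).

T = 138.0 hours = 4.968×10⁵ s.
A synchronous orbit has period T, so by Kepler's third law a = (μT²/4π²)^(1/3).
μT²/4π² = 8.745×10¹³ × (4.968×10⁵)² / 39.48 = 5.467×10²³ m³.
a = 8.177×10⁷ m = 81769 km.

r_sync ≈ 81800 km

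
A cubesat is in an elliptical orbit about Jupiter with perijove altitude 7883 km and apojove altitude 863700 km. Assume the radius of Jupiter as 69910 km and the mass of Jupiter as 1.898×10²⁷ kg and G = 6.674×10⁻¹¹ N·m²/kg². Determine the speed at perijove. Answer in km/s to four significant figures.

μ = GM = 6.674×10⁻¹¹ × 1.898×10²⁷ = 1.267×10¹⁷ m³/s².
r_p = 69910 + 7883 = 77793 km = 7.7793×10⁷ m.
r_a = 69910 + 863700 = 933610 km = 9.3361×10⁸ m.
Semi-major axis a = (r_p + r_a)/2 = 5.0570×10⁵ km = 5.057×10⁸ m.
Vis-viva: v² = μ(2/r − 1/a) = 1.267×10¹⁷ × (2.571×10⁻⁸ − 1.977×10⁻⁹) = 3.006×10⁹ m²/s².
v = 54830 m/s = 54.83 km/s.

v ≈ 54.83 km/s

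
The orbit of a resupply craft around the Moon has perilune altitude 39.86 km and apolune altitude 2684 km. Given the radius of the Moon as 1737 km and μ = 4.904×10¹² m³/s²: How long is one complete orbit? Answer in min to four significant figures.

T ≈ 258.0 min

r_p = 1737 + 39.86 = 1776.9 km = 1.7769×10⁶ m.
r_a = 1737 + 2684 = 4421.0 km = 4.4210×10⁶ m.
Semi-major axis a = (r_p + r_a)/2 = (1776.9 + 4421.0)/2 = 3098.9 km = 3.099×10⁶ m.
By Kepler's third law T = 2π√(a³/μ) = 2π × 2.463×10³ = 1.548×10⁴ s.
= 258.0 min.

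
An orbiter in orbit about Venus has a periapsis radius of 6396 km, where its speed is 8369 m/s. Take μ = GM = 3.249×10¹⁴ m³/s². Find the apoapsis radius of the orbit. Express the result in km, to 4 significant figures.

apoapsis radius ≈ 14200 km

r_p = 6.396×10⁶ m.
Specific energy ε = v²/2 − μ/r = -1.578×10⁷ J/kg, so a = −μ/(2ε) = 1.030×10⁷ m.
The apsides satisfy r_p + r_a = 2a, so the apoapsis radius is 2a − r_p = 1.420×10⁷ m = 14197 km.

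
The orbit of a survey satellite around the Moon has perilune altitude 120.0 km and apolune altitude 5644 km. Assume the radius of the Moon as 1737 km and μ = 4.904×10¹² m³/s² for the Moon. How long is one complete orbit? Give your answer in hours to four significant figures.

r_p = 1737 + 120.0 = 1857.0 km = 1.8570×10⁶ m.
r_a = 1737 + 5644 = 7381.0 km = 7.3810×10⁶ m.
Semi-major axis a = (r_p + r_a)/2 = (1857.0 + 7381.0)/2 = 4619.0 km = 4.619×10⁶ m.
By Kepler's third law T = 2π√(a³/μ) = 2π × 4.483×10³ = 2.817×10⁴ s.
= 7.824 hours.

T ≈ 7.824 hours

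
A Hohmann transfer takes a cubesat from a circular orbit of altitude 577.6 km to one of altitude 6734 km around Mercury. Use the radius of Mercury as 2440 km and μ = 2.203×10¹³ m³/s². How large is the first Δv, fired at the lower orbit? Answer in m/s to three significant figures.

r₁ = 2440 + 577.6 = 3017.6 km = 3.0176×10⁶ m.
r₂ = 2440 + 6734 = 9174.0 km = 9.1740×10⁶ m.
Transfer ellipse a_t = (r₁ + r₂)/2 = 6.096×10⁶ m.
At r₁: circular v_c1 = √(μ/r₁) = 2702 m/s; transfer-periherm v_p = √[μ(2/r₁ − 1/a_t)] = 3315 m/s.
Δv₁ = v_p − v_c1 = 612.7 m/s.

Δv ≈ 613 m/s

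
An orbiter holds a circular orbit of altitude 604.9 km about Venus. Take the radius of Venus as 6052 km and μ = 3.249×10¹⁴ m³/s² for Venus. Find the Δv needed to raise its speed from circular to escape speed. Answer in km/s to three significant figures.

Δv ≈ 2.89 km/s

r = 6052 + 604.9 = 6656.9 km = 6.6569×10⁶ m.
Circular speed v_c = √(μ/r) = 6986 m/s.
Escape speed v_esc = √(2μ/r) = √2 × v_c = 9880 m/s.
Δv = v_esc − v_c = 2894 m/s = 2.894 km/s.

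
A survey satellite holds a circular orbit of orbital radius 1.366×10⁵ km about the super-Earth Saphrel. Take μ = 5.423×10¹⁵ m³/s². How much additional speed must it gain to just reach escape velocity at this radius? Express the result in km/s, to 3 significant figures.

Δv ≈ 2.61 km/s

r = 1.366×10⁵ km = 1.366×10⁸ m.
Circular speed v_c = √(μ/r) = 6301 m/s.
Escape speed v_esc = √(2μ/r) = √2 × v_c = 8911 m/s.
Δv = v_esc − v_c = 2610 m/s = 2.610 km/s.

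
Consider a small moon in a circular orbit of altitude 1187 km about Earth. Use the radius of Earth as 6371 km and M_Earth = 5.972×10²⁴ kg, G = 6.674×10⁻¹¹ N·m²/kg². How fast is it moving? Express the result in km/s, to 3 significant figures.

v ≈ 7.26 km/s

μ = GM = 6.674×10⁻¹¹ × 5.972×10²⁴ = 3.986×10¹⁴ m³/s².
r = 6371 + 1187 = 7558.0 km = 7.5580×10⁶ m.
For a circular orbit v = √(μ/r) = √(3.986×10¹⁴ / 7.558×10⁶) = √(5.274×10⁷) = 7262 m/s.
That is 7.262 km/s.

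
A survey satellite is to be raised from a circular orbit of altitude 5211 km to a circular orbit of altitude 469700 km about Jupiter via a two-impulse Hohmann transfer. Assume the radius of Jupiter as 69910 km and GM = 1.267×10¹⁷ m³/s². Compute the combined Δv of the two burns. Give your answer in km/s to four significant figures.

r₁ = 69910 + 5211 = 75121 km = 7.5121×10⁷ m.
r₂ = 69910 + 469700 = 539610 km = 5.3961×10⁸ m.
Transfer ellipse a_t = (r₁ + r₂)/2 = 3.074×10⁸ m.
At r₁: circular v_c1 = √(μ/r₁) = 41070 m/s; transfer-perijove v_p = √[μ(2/r₁ − 1/a_t)] = 54420 m/s.
Δv₁ = v_p − v_c1 = 13350 m/s.
At r₂: circular v_c2 = √(μ/r₂) = 15320 m/s; transfer-apojove v_a = √[μ(2/r₂ − 1/a_t)] = 7575 m/s.
Δv₂ = v_c2 − v_a = 7748 m/s.
Total Δv = Δv₁ + Δv₂ = 21090 m/s = 21.09 km/s.

Δv_total ≈ 21.09 km/s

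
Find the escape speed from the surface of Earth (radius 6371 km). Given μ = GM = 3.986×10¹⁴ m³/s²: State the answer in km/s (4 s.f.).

r = R = 6.371×10⁶ m.
Escape speed v_esc = √(2μ/r) = √(2 × 3.986×10¹⁴ / 6.371×10⁶) = √(1.251×10⁸) = 11190 m/s.
= 11.19 km/s.

v_esc ≈ 11.19 km/s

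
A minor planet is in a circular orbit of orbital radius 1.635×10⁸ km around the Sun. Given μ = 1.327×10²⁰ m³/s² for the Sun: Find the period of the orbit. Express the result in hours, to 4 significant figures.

r = 1.635×10⁸ km = 1.635×10¹¹ m.
Kepler's third law: T = 2π√(r³/μ) = 2π√((1.635×10¹¹)³ / 1.327×10²⁰).
r³/μ = 3.294×10¹³ s², so T = 2π × 5.739×10⁶ = 3.606×10⁷ s.
Converting: 3.606×10⁷ s ÷ 3600 = 10020 hours.

T ≈ 10020 hours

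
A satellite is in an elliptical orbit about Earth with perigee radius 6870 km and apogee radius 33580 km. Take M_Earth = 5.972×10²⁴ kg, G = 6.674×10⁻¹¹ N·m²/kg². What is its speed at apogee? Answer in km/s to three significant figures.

μ = GM = 6.674×10⁻¹¹ × 5.972×10²⁴ = 3.986×10¹⁴ m³/s².
Semi-major axis a = (r_p + r_a)/2 = 20225 km = 2.022×10⁷ m.
Vis-viva: v² = μ(2/r − 1/a) = 3.986×10¹⁴ × (5.956×10⁻⁸ − 4.944×10⁻⁸) = 4.032×10⁶ m²/s².
v = 2008 m/s = 2.008 km/s.

v ≈ 2.01 km/s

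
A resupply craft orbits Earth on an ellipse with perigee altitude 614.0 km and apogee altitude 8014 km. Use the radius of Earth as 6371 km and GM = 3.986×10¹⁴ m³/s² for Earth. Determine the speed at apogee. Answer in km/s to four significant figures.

r_p = 6371 + 614.0 = 6985.0 km = 6.9850×10⁶ m.
r_a = 6371 + 8014 = 14385 km = 1.4385×10⁷ m.
Semi-major axis a = (r_p + r_a)/2 = 10685 km = 1.068×10⁷ m.
Vis-viva: v² = μ(2/r − 1/a) = 3.986×10¹⁴ × (1.390×10⁻⁷ − 9.359×10⁻⁸) = 1.811×10⁷ m²/s².
v = 4256 m/s = 4.256 km/s.

v ≈ 4.256 km/s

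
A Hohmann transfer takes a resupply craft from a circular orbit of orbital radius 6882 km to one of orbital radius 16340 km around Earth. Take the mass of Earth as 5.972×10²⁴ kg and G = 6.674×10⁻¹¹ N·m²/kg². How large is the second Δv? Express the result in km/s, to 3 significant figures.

μ = GM = 6.674×10⁻¹¹ × 5.972×10²⁴ = 3.986×10¹⁴ m³/s².
r₁ = 6882 km = 6.882×10⁶ m.
r₂ = 16340 km = 1.634×10⁷ m.
Transfer ellipse a_t = (r₁ + r₂)/2 = 1.161×10⁷ m.
At r₁: circular v_c1 = √(μ/r₁) = 7610 m/s; transfer-perigee v_p = √[μ(2/r₁ − 1/a_t)] = 9028 m/s.
At r₂: circular v_c2 = √(μ/r₂) = 4939 m/s; transfer-apogee v_a = √[μ(2/r₂ − 1/a_t)] = 3802 m/s.
Δv₂ = v_c2 − v_a = 1137 m/s.
= 1.137 km/s.

Δv ≈ 1.14 km/s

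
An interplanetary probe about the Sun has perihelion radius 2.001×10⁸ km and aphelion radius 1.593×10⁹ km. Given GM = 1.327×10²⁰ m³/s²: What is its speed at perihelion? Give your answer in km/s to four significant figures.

v ≈ 34.33 km/s

Semi-major axis a = (r_p + r_a)/2 = 8.9655×10⁸ km = 8.966×10¹¹ m.
Vis-viva: v² = μ(2/r − 1/a) = 1.327×10²⁰ × (9.995×10⁻¹² − 1.115×10⁻¹²) = 1.178×10⁹ m²/s².
v = 34330 m/s = 34.33 km/s.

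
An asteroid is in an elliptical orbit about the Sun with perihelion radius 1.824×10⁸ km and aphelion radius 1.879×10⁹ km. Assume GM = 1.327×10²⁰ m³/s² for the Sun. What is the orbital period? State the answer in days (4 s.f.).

Semi-major axis a = (r_p + r_a)/2 = (1.8240×10⁸ + 1.8790×10⁹)/2 = 1.0307×10⁹ km = 1.031×10¹² m.
By Kepler's third law T = 2π√(a³/μ) = 2π × 9.084×10⁷ = 5.707×10⁸ s.
= 6606 days.

T ≈ 6606 days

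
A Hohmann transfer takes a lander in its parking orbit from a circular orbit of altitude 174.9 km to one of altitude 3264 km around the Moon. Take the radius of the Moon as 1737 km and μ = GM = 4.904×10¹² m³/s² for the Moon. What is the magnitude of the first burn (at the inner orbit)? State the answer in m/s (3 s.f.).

r₁ = 1737 + 174.9 = 1911.9 km = 1.9119×10⁶ m.
r₂ = 1737 + 3264 = 5001.0 km = 5.0010×10⁶ m.
Transfer ellipse a_t = (r₁ + r₂)/2 = 3.456×10⁶ m.
At r₁: circular v_c1 = √(μ/r₁) = 1602 m/s; transfer-perilune v_p = √[μ(2/r₁ − 1/a_t)] = 1926 m/s.
Δv₁ = v_p − v_c1 = 324.9 m/s.

Δv ≈ 325 m/s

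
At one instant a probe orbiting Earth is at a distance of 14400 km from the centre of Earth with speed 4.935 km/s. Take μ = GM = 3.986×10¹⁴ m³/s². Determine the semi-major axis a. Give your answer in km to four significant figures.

a ≈ 12860 km

r = 1.440×10⁷ m.
Specific orbital energy ε = v²/2 − μ/r = (4935)²/2 − 3.986×10¹⁴/1.440×10⁷ = -1.550×10⁷ J/kg.
Since ε = −μ/(2a), a = −μ/(2ε) = 1.286×10⁷ m = 12855 km.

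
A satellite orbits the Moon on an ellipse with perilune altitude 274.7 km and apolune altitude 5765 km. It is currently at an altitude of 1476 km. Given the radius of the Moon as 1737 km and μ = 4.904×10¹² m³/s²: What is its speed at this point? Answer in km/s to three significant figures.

v ≈ 1.42 km/s

r_p = 1737 + 274.7 = 2011.7 km = 2.0117×10⁶ m.
r_a = 1737 + 5765 = 7502.0 km = 7.5020×10⁶ m.
r = 1737 + 1476 = 3213.0 km = 3.213×10⁶ m.
Semi-major axis a = (r_p + r_a)/2 = 4756.9 km = 4.757×10⁶ m.
Vis-viva: v² = μ(2/r − 1/a) = 4.904×10¹² × (6.225×10⁻⁷ − 2.102×10⁻⁷) = 2.022×10⁶ m²/s².
v = 1422 m/s = 1.422 km/s.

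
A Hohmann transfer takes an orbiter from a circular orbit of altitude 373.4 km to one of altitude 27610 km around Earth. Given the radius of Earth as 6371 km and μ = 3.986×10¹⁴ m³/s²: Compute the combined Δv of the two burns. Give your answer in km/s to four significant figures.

r₁ = 6371 + 373.4 = 6744.4 km = 6.7444×10⁶ m.
r₂ = 6371 + 27610 = 33981 km = 3.3981×10⁷ m.
Transfer ellipse a_t = (r₁ + r₂)/2 = 2.036×10⁷ m.
At r₁: circular v_c1 = √(μ/r₁) = 7688 m/s; transfer-perigee v_p = √[μ(2/r₁ − 1/a_t)] = 9931 m/s.
Δv₁ = v_p − v_c1 = 2243 m/s.
At r₂: circular v_c2 = √(μ/r₂) = 3425 m/s; transfer-apogee v_a = √[μ(2/r₂ − 1/a_t)] = 1971 m/s.
Δv₂ = v_c2 − v_a = 1454 m/s.
Total Δv = Δv₁ + Δv₂ = 3697 m/s = 3.697 km/s.

Δv_total ≈ 3.697 km/s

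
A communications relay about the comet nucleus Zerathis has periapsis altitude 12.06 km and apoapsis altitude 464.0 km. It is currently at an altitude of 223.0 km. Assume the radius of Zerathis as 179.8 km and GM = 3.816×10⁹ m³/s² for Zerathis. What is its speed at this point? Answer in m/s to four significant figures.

r_p = 179.8 + 12.06 = 191.86 km = 1.9186×10⁵ m.
r_a = 179.8 + 464.0 = 643.80 km = 6.4380×10⁵ m.
r = 179.8 + 223.0 = 402.80 km = 4.028×10⁵ m.
Semi-major axis a = (r_p + r_a)/2 = 417.83 km = 4.178×10⁵ m.
Vis-viva: v² = μ(2/r − 1/a) = 3.816×10⁹ × (4.965×10⁻⁶ − 2.393×10⁻⁶) = 9.814×10³ m²/s².
v = 99.07 m/s.

v ≈ 99.07 m/s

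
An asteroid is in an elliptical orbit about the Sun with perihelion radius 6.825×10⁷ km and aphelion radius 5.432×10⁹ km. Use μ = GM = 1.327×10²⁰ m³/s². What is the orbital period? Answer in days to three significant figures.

Semi-major axis a = (r_p + r_a)/2 = (6.8250×10⁷ + 5.4320×10⁹)/2 = 2.7501×10⁹ km = 2.750×10¹² m.
By Kepler's third law T = 2π√(a³/μ) = 2π × 3.959×10⁸ = 2.488×10⁹ s.
= 28790 days.

T ≈ 28800 days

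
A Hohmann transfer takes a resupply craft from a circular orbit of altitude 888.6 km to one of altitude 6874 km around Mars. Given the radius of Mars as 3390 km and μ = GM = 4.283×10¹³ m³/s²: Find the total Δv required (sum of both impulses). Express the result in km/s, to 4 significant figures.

Δv_total ≈ 1.071 km/s

r₁ = 3390 + 888.6 = 4278.6 km = 4.2786×10⁶ m.
r₂ = 3390 + 6874 = 10264 km = 1.0264×10⁷ m.
Transfer ellipse a_t = (r₁ + r₂)/2 = 7.271×10⁶ m.
At r₁: circular v_c1 = √(μ/r₁) = 3164 m/s; transfer-periapsis v_p = √[μ(2/r₁ − 1/a_t)] = 3759 m/s.
Δv₁ = v_p − v_c1 = 595.1 m/s.
At r₂: circular v_c2 = √(μ/r₂) = 2043 m/s; transfer-apoapsis v_a = √[μ(2/r₂ − 1/a_t)] = 1567 m/s.
Δv₂ = v_c2 − v_a = 475.8 m/s.
Total Δv = Δv₁ + Δv₂ = 1071 m/s = 1.071 km/s.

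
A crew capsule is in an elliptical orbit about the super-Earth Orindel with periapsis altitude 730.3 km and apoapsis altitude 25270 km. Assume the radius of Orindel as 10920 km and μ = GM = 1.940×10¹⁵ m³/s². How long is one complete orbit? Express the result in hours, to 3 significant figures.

r_p = 10920 + 730.3 = 11650 km = 1.1650×10⁷ m.
r_a = 10920 + 25270 = 36190 km = 3.6190×10⁷ m.
Semi-major axis a = (r_p + r_a)/2 = (11650 + 36190)/2 = 23920 km = 2.392×10⁷ m.
By Kepler's third law T = 2π√(a³/μ) = 2π × 2.656×10³ = 1.669×10⁴ s.
= 4.636 hours.

T ≈ 4.64 hours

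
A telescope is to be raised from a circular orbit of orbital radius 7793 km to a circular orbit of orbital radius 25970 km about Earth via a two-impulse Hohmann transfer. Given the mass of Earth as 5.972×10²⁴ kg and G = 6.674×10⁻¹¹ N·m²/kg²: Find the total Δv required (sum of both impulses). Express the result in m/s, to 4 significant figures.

μ = GM = 6.674×10⁻¹¹ × 5.972×10²⁴ = 3.986×10¹⁴ m³/s².
r₁ = 7793 km = 7.793×10⁶ m.
r₂ = 25970 km = 2.597×10⁷ m.
Transfer ellipse a_t = (r₁ + r₂)/2 = 1.688×10⁷ m.
At r₁: circular v_c1 = √(μ/r₁) = 7152 m/s; transfer-perigee v_p = √[μ(2/r₁ − 1/a_t)] = 8870 m/s.
Δv₁ = v_p − v_c1 = 1719 m/s.
At r₂: circular v_c2 = √(μ/r₂) = 3918 m/s; transfer-apogee v_a = √[μ(2/r₂ − 1/a_t)] = 2662 m/s.
Δv₂ = v_c2 − v_a = 1256 m/s.
Total Δv = Δv₁ + Δv₂ = 2974 m/s.

Δv_total ≈ 2974 m/s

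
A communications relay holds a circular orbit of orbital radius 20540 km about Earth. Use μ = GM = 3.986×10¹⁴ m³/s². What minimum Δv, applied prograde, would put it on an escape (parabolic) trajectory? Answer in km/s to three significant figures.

r = 20540 km = 2.054×10⁷ m.
Circular speed v_c = √(μ/r) = 4405 m/s.
Escape speed v_esc = √(2μ/r) = √2 × v_c = 6230 m/s.
Δv = v_esc − v_c = 1825 m/s = 1.825 km/s.

Δv ≈ 1.82 km/s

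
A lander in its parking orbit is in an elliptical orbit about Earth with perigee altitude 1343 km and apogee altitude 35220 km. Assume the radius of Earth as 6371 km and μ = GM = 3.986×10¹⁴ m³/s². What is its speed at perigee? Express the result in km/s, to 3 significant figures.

r_p = 6371 + 1343 = 7714.0 km = 7.7140×10⁶ m.
r_a = 6371 + 35220 = 41591 km = 4.1591×10⁷ m.
Semi-major axis a = (r_p + r_a)/2 = 24652 km = 2.465×10⁷ m.
Vis-viva: v² = μ(2/r − 1/a) = 3.986×10¹⁴ × (2.593×10⁻⁷ − 4.056×10⁻⁸) = 8.718×10⁷ m²/s².
v = 9337 m/s = 9.337 km/s.

v ≈ 9.34 km/s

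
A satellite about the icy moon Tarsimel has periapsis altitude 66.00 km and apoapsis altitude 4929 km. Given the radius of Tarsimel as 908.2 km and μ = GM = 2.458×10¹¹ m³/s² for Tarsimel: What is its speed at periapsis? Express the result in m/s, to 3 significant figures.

r_p = 908.2 + 66.00 = 974.20 km = 9.7420×10⁵ m.
r_a = 908.2 + 4929 = 5837.2 km = 5.8372×10⁶ m.
Semi-major axis a = (r_p + r_a)/2 = 3405.7 km = 3.406×10⁶ m.
Vis-viva: v² = μ(2/r − 1/a) = 2.458×10¹¹ × (2.053×10⁻⁶ − 2.936×10⁻⁷) = 4.324×10⁵ m²/s².
v = 657.6 m/s.

v ≈ 658 m/s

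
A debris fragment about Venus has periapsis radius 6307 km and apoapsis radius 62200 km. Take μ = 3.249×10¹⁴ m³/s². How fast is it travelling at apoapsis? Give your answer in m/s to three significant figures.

v ≈ 981 m/s

Semi-major axis a = (r_p + r_a)/2 = 34254 km = 3.425×10⁷ m.
Vis-viva: v² = μ(2/r − 1/a) = 3.249×10¹⁴ × (3.215×10⁻⁸ − 2.919×10⁻⁸) = 9.618×10⁵ m²/s².
v = 980.7 m/s.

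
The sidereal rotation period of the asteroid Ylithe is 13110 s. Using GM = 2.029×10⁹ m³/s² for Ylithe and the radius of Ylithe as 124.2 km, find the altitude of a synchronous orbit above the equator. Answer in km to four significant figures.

h_sync ≈ 82.52 km

A synchronous orbit has period T, so by Kepler's third law a = (μT²/4π²)^(1/3).
μT²/4π² = 2.029×10⁹ × (1.311×10⁴)² / 39.48 = 8.833×10¹⁵ m³.
a = 2.067×10⁵ m = 206.72 km.
Altitude h = a − R = 206.72 − 124.2 = 82.517 km.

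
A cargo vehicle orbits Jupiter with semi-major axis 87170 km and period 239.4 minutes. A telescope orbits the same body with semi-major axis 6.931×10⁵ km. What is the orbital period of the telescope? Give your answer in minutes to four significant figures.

Kepler's third law: T² ∝ a³, so T₂ = T₁ (a₂/a₁)^(3/2).
a₂/a₁ = 7.951, (a₂/a₁)^(3/2) = 22.42.
T₂ = 239.4 × 22.42 = 5367 minutes.

T₂ ≈ 5367 minutes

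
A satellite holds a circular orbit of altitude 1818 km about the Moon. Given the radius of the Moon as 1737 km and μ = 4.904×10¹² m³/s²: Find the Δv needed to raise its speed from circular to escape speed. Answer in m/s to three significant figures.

r = 1737 + 1818 = 3555.0 km = 3.5550×10⁶ m.
Circular speed v_c = √(μ/r) = 1175 m/s.
Escape speed v_esc = √(2μ/r) = √2 × v_c = 1661 m/s.
Δv = v_esc − v_c = 486.5 m/s.

Δv ≈ 486 m/s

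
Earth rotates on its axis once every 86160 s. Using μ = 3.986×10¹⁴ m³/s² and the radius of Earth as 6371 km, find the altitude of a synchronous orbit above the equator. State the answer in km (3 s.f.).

A synchronous orbit has period T, so by Kepler's third law a = (μT²/4π²)^(1/3).
μT²/4π² = 3.986×10¹⁴ × (8.616×10⁴)² / 39.48 = 7.495×10²² m³.
a = 4.216×10⁷ m = 42163 km.
Altitude h = a − R = 42163 − 6371 = 35792 km.

h_sync ≈ 35800 km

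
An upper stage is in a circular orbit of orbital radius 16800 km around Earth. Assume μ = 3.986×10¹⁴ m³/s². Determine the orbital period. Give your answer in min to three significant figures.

T ≈ 361 min

r = 16800 km = 1.680×10⁷ m.
Kepler's third law: T = 2π√(r³/μ) = 2π√((1.680×10⁷)³ / 3.986×10¹⁴).
r³/μ = 1.190×10⁷ s², so T = 2π × 3.449×10³ = 2.167×10⁴ s.
Converting: 2.167×10⁴ s ÷ 60.00 = 361.2 min.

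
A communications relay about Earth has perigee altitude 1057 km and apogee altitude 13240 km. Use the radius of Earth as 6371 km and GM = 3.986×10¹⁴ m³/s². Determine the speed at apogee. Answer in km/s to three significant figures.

r_p = 6371 + 1057 = 7428.0 km = 7.4280×10⁶ m.
r_a = 6371 + 13240 = 19611 km = 1.9611×10⁷ m.
Semi-major axis a = (r_p + r_a)/2 = 13520 km = 1.352×10⁷ m.
Vis-viva: v² = μ(2/r − 1/a) = 3.986×10¹⁴ × (1.020×10⁻⁷ − 7.397×10⁻⁸) = 1.117×10⁷ m²/s².
v = 3342 m/s = 3.342 km/s.

v ≈ 3.34 km/s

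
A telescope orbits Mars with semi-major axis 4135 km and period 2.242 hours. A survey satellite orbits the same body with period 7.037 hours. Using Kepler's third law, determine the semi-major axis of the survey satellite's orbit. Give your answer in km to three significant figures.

Kepler's third law: a³ ∝ T², so a₂ = a₁ (T₂/T₁)^(2/3).
T₂/T₁ = 3.139, (T₂/T₁)^(2/3) = 2.144.
a₂ = 4135 × 2.144 = 8864 km.

a₂ ≈ 8860 km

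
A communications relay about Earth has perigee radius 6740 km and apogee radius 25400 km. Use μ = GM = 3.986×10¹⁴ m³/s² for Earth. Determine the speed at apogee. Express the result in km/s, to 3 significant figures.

v ≈ 2.57 km/s

Semi-major axis a = (r_p + r_a)/2 = 16070 km = 1.607×10⁷ m.
Vis-viva: v² = μ(2/r − 1/a) = 3.986×10¹⁴ × (7.874×10⁻⁸ − 6.223×10⁻⁸) = 6.582×10⁶ m²/s².
v = 2566 m/s = 2.566 km/s.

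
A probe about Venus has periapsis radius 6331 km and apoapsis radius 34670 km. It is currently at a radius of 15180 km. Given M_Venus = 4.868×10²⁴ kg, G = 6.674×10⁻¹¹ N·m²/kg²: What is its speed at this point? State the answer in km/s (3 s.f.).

v ≈ 5.19 km/s

μ = GM = 6.674×10⁻¹¹ × 4.868×10²⁴ = 3.249×10¹⁴ m³/s².
Semi-major axis a = (r_p + r_a)/2 = 20500 km = 2.050×10⁷ m.
Vis-viva: v² = μ(2/r − 1/a) = 3.249×10¹⁴ × (1.318×10⁻⁷ − 4.878×10⁻⁸) = 2.696×10⁷ m²/s².
v = 5192 m/s = 5.192 km/s.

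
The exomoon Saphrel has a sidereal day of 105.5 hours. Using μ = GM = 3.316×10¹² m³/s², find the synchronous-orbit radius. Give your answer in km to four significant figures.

T = 105.5 hours = 3.798×10⁵ s.
A synchronous orbit has period T, so by Kepler's third law a = (μT²/4π²)^(1/3).
μT²/4π² = 3.316×10¹² × (3.798×10⁵)² / 39.48 = 1.212×10²² m³.
a = 2.297×10⁷ m = 22968 km.

r_sync ≈ 22970 km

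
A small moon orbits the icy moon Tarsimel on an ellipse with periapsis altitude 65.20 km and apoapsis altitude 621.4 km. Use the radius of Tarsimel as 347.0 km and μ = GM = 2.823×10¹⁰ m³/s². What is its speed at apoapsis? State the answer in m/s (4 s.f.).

v ≈ 131.9 m/s

r_p = 347.0 + 65.20 = 412.20 km = 4.1220×10⁵ m.
r_a = 347.0 + 621.4 = 968.40 km = 9.6840×10⁵ m.
Semi-major axis a = (r_p + r_a)/2 = 690.30 km = 6.903×10⁵ m.
Vis-viva: v² = μ(2/r − 1/a) = 2.823×10¹⁰ × (2.065×10⁻⁶ − 1.449×10⁻⁶) = 1.741×10⁴ m²/s².
v = 131.9 m/s.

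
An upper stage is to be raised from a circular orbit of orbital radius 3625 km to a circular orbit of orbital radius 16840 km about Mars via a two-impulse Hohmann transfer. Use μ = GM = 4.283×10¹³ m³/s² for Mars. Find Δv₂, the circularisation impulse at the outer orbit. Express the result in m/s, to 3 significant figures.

r₁ = 3625 km = 3.625×10⁶ m.
r₂ = 16840 km = 1.684×10⁷ m.
Transfer ellipse a_t = (r₁ + r₂)/2 = 1.023×10⁷ m.
At r₁: circular v_c1 = √(μ/r₁) = 3437 m/s; transfer-periapsis v_p = √[μ(2/r₁ − 1/a_t)] = 4410 m/s.
At r₂: circular v_c2 = √(μ/r₂) = 1595 m/s; transfer-apoapsis v_a = √[μ(2/r₂ − 1/a_t)] = 949.2 m/s.
Δv₂ = v_c2 − v_a = 645.6 m/s.

Δv ≈ 646 m/s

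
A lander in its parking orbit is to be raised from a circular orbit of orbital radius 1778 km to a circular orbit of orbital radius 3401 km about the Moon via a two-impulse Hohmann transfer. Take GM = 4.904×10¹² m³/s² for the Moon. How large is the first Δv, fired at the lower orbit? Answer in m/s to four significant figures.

Δv ≈ 242.5 m/s

r₁ = 1778 km = 1.778×10⁶ m.
r₂ = 3401 km = 3.401×10⁶ m.
Transfer ellipse a_t = (r₁ + r₂)/2 = 2.590×10⁶ m.
At r₁: circular v_c1 = √(μ/r₁) = 1661 m/s; transfer-perilune v_p = √[μ(2/r₁ − 1/a_t)] = 1903 m/s.
Δv₁ = v_p − v_c1 = 242.5 m/s.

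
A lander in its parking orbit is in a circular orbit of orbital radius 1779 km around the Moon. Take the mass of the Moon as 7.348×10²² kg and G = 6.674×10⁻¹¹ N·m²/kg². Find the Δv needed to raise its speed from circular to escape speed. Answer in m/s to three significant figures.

μ = GM = 6.674×10⁻¹¹ × 7.348×10²² = 4.904×10¹² m³/s².
r = 1779 km = 1.779×10⁶ m.
Circular speed v_c = √(μ/r) = 1660 m/s.
Escape speed v_esc = √(2μ/r) = √2 × v_c = 2348 m/s.
Δv = v_esc − v_c = 687.7 m/s.

Δv ≈ 688 m/s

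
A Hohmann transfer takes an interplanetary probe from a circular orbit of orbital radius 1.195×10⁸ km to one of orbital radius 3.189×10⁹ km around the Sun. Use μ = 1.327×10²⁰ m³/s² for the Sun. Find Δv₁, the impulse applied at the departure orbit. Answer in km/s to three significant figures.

r₁ = 1.195×10⁸ km = 1.195×10¹¹ m.
r₂ = 3.189×10⁹ km = 3.189×10¹² m.
Transfer ellipse a_t = (r₁ + r₂)/2 = 1.654×10¹² m.
At r₁: circular v_c1 = √(μ/r₁) = 33320 m/s; transfer-perihelion v_p = √[μ(2/r₁ − 1/a_t)] = 46270 m/s.
Δv₁ = v_p − v_c1 = 12940 m/s.
= 12.94 km/s.

Δv ≈ 12.9 km/s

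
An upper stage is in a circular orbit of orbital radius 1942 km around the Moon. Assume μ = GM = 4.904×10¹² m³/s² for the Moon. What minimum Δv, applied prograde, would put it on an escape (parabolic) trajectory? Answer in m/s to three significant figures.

r = 1942 km = 1.942×10⁶ m.
Circular speed v_c = √(μ/r) = 1589 m/s.
Escape speed v_esc = √(2μ/r) = √2 × v_c = 2247 m/s.
Δv = v_esc − v_c = 658.2 m/s.

Δv ≈ 658 m/s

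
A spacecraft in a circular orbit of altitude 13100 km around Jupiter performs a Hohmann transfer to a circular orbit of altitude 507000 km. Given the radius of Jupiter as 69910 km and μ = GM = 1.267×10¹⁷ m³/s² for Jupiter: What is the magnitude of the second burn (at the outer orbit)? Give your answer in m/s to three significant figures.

Δv ≈ 7390 m/s

r₁ = 69910 + 13100 = 83010 km = 8.3010×10⁷ m.
r₂ = 69910 + 507000 = 576910 km = 5.7691×10⁸ m.
Transfer ellipse a_t = (r₁ + r₂)/2 = 3.300×10⁸ m.
At r₁: circular v_c1 = √(μ/r₁) = 39070 m/s; transfer-perijove v_p = √[μ(2/r₁ − 1/a_t)] = 51660 m/s.
At r₂: circular v_c2 = √(μ/r₂) = 14820 m/s; transfer-apojove v_a = √[μ(2/r₂ − 1/a_t)] = 7433 m/s.
Δv₂ = v_c2 − v_a = 7386 m/s.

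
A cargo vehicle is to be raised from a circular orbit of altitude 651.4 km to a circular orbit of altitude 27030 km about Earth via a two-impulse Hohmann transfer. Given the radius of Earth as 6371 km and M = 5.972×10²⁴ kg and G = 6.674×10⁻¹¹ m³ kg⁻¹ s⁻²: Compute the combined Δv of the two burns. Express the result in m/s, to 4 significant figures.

μ = GM = 6.674×10⁻¹¹ × 5.972×10²⁴ = 3.986×10¹⁴ m³/s².
r₁ = 6371 + 651.4 = 7022.4 km = 7.0224×10⁶ m.
r₂ = 6371 + 27030 = 33401 km = 3.3401×10⁷ m.
Transfer ellipse a_t = (r₁ + r₂)/2 = 2.021×10⁷ m.
At r₁: circular v_c1 = √(μ/r₁) = 7534 m/s; transfer-perigee v_p = √[μ(2/r₁ − 1/a_t)] = 9685 m/s.
Δv₁ = v_p − v_c1 = 2151 m/s.
At r₂: circular v_c2 = √(μ/r₂) = 3454 m/s; transfer-apogee v_a = √[μ(2/r₂ − 1/a_t)] = 2036 m/s.
Δv₂ = v_c2 − v_a = 1418 m/s.
Total Δv = Δv₁ + Δv₂ = 3569 m/s.

Δv_total ≈ 3569 m/s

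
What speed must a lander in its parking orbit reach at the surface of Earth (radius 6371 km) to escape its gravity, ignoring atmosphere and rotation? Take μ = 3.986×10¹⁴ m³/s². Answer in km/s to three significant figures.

r = R = 6.371×10⁶ m.
Escape speed v_esc = √(2μ/r) = √(2 × 3.986×10¹⁴ / 6.371×10⁶) = √(1.251×10⁸) = 11190 m/s.
= 11.19 km/s.

v_esc ≈ 11.2 km/s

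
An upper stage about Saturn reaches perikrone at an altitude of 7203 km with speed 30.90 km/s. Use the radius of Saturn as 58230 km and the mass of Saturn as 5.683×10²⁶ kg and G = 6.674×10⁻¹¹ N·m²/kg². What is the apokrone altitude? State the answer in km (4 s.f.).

apokrone altitude ≈ 2.473×10⁵ km

μ = GM = 6.674×10⁻¹¹ × 5.683×10²⁶ = 3.793×10¹⁶ m³/s².
r_p = 58230 + 7203 = 65433 km = 6.543×10⁷ m.
Specific energy ε = v²/2 − μ/r = -1.022×10⁸ J/kg, so a = −μ/(2ε) = 1.855×10⁸ m.
The apsides satisfy r_p + r_a = 2a, so the apokrone radius is 2a − r_p = 3.055×10⁸ m = 3.0552×10⁵ km.
Apokrone altitude = 3.0552×10⁵ − 58230 = 2.4729×10⁵ km.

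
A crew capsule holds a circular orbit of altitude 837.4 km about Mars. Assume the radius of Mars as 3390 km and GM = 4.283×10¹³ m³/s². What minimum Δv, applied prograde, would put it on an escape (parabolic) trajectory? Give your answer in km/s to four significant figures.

Δv ≈ 1.318 km/s

r = 3390 + 837.4 = 4227.4 km = 4.2274×10⁶ m.
Circular speed v_c = √(μ/r) = 3183 m/s.
Escape speed v_esc = √(2μ/r) = √2 × v_c = 4501 m/s.
Δv = v_esc − v_c = 1318 m/s = 1.318 km/s.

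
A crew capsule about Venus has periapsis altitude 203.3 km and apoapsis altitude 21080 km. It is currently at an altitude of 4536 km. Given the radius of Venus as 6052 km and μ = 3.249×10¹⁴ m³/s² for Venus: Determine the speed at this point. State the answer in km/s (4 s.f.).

r_p = 6052 + 203.3 = 6255.3 km = 6.2553×10⁶ m.
r_a = 6052 + 21080 = 27132 km = 2.7132×10⁷ m.
r = 6052 + 4536 = 10588 km = 1.059×10⁷ m.
Semi-major axis a = (r_p + r_a)/2 = 16694 km = 1.669×10⁷ m.
Vis-viva: v² = μ(2/r − 1/a) = 3.249×10¹⁴ × (1.889×10⁻⁷ − 5.990×10⁻⁸) = 4.191×10⁷ m²/s².
v = 6474 m/s = 6.474 km/s.

v ≈ 6.474 km/s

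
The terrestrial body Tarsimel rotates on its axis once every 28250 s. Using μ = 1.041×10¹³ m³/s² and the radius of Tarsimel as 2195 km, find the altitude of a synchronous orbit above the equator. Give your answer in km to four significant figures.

h_sync ≈ 3753 km

A synchronous orbit has period T, so by Kepler's third law a = (μT²/4π²)^(1/3).
μT²/4π² = 1.041×10¹³ × (2.825×10⁴)² / 39.48 = 2.104×10²⁰ m³.
a = 5.948×10⁶ m = 5948.1 km.
Altitude h = a − R = 5948.1 − 2195 = 3753.1 km.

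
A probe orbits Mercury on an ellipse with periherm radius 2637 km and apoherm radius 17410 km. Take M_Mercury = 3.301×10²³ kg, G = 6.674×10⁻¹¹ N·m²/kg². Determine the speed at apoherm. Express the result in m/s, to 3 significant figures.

μ = GM = 6.674×10⁻¹¹ × 3.301×10²³ = 2.203×10¹³ m³/s².
Semi-major axis a = (r_p + r_a)/2 = 10024 km = 1.002×10⁷ m.
Vis-viva: v² = μ(2/r − 1/a) = 2.203×10¹³ × (1.149×10⁻⁷ − 9.977×10⁻⁸) = 3.329×10⁵ m²/s².
v = 577.0 m/s.

v ≈ 577 m/s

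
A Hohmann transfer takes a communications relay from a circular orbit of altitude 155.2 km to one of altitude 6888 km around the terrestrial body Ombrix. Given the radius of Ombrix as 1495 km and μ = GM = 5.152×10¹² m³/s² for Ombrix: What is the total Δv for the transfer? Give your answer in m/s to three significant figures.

r₁ = 1495 + 155.2 = 1650.2 km = 1.6502×10⁶ m.
r₂ = 1495 + 6888 = 8383.0 km = 8.3830×10⁶ m.
Transfer ellipse a_t = (r₁ + r₂)/2 = 5.017×10⁶ m.
At r₁: circular v_c1 = √(μ/r₁) = 1767 m/s; transfer-periapsis v_p = √[μ(2/r₁ − 1/a_t)] = 2284 m/s.
Δv₁ = v_p − v_c1 = 517.2 m/s.
At r₂: circular v_c2 = √(μ/r₂) = 783.9 m/s; transfer-apoapsis v_a = √[μ(2/r₂ − 1/a_t)] = 449.6 m/s.
Δv₂ = v_c2 − v_a = 334.3 m/s.
Total Δv = Δv₁ + Δv₂ = 851.5 m/s.

Δv_total ≈ 851 m/s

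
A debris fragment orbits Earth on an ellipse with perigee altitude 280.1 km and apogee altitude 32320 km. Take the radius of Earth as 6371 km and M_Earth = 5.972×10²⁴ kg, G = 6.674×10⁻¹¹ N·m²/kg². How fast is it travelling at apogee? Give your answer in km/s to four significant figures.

v ≈ 1.738 km/s

μ = GM = 6.674×10⁻¹¹ × 5.972×10²⁴ = 3.986×10¹⁴ m³/s².
r_p = 6371 + 280.1 = 6651.1 km = 6.6511×10⁶ m.
r_a = 6371 + 32320 = 38691 km = 3.8691×10⁷ m.
Semi-major axis a = (r_p + r_a)/2 = 22671 km = 2.267×10⁷ m.
Vis-viva: v² = μ(2/r − 1/a) = 3.986×10¹⁴ × (5.169×10⁻⁸ − 4.411×10⁻⁸) = 3.022×10⁶ m²/s².
v = 1738 m/s = 1.738 km/s.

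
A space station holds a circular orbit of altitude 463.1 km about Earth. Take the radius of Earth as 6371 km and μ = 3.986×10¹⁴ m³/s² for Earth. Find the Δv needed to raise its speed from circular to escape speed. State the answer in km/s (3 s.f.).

Δv ≈ 3.16 km/s

r = 6371 + 463.1 = 6834.1 km = 6.8341×10⁶ m.
Circular speed v_c = √(μ/r) = 7637 m/s.
Escape speed v_esc = √(2μ/r) = √2 × v_c = 10800 m/s.
Δv = v_esc − v_c = 3163 m/s = 3.163 km/s.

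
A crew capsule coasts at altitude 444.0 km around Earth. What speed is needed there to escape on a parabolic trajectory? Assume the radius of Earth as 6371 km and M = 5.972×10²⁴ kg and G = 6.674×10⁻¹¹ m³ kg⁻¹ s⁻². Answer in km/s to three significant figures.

μ = GM = 6.674×10⁻¹¹ × 5.972×10²⁴ = 3.986×10¹⁴ m³/s².
r = 6371 + 444.0 = 6815.0 km = 6.8150×10⁶ m.
Escape speed v_esc = √(2μ/r) = √(2 × 3.986×10¹⁴ / 6.815×10⁶) = √(1.170×10⁸) = 10820 m/s.
= 10.82 km/s.

v_esc ≈ 10.8 km/s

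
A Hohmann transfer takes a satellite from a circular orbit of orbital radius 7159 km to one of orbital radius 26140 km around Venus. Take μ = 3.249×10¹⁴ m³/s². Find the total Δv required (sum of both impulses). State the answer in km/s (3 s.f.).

Δv_total ≈ 2.92 km/s

r₁ = 7159 km = 7.159×10⁶ m.
r₂ = 26140 km = 2.614×10⁷ m.
Transfer ellipse a_t = (r₁ + r₂)/2 = 1.665×10⁷ m.
At r₁: circular v_c1 = √(μ/r₁) = 6737 m/s; transfer-periapsis v_p = √[μ(2/r₁ − 1/a_t)] = 8441 m/s.
Δv₁ = v_p − v_c1 = 1704 m/s.
At r₂: circular v_c2 = √(μ/r₂) = 3526 m/s; transfer-apoapsis v_a = √[μ(2/r₂ − 1/a_t)] = 2312 m/s.
Δv₂ = v_c2 − v_a = 1214 m/s.
Total Δv = Δv₁ + Δv₂ = 2918 m/s = 2.918 km/s.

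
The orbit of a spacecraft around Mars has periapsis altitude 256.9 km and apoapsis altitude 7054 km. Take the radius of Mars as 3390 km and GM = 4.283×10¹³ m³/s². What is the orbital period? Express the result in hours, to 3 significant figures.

T ≈ 4.99 hours

r_p = 3390 + 256.9 = 3646.9 km = 3.6469×10⁶ m.
r_a = 3390 + 7054 = 10444 km = 1.0444×10⁷ m.
Semi-major axis a = (r_p + r_a)/2 = (3646.9 + 10444)/2 = 7045.4 km = 7.045×10⁶ m.
By Kepler's third law T = 2π√(a³/μ) = 2π × 2.858×10³ = 1.795×10⁴ s.
= 4.987 hours.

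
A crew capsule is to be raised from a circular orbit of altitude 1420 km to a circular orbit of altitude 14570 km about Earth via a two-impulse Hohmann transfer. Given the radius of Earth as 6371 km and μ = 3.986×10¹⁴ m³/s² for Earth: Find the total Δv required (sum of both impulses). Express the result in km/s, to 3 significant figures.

Δv_total ≈ 2.63 km/s

r₁ = 6371 + 1420 = 7791.0 km = 7.7910×10⁶ m.
r₂ = 6371 + 14570 = 20941 km = 2.0941×10⁷ m.
Transfer ellipse a_t = (r₁ + r₂)/2 = 1.437×10⁷ m.
At r₁: circular v_c1 = √(μ/r₁) = 7153 m/s; transfer-perigee v_p = √[μ(2/r₁ − 1/a_t)] = 8636 m/s.
Δv₁ = v_p − v_c1 = 1483 m/s.
At r₂: circular v_c2 = √(μ/r₂) = 4363 m/s; transfer-apogee v_a = √[μ(2/r₂ − 1/a_t)] = 3213 m/s.
Δv₂ = v_c2 − v_a = 1150 m/s.
Total Δv = Δv₁ + Δv₂ = 2633 m/s = 2.633 km/s.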